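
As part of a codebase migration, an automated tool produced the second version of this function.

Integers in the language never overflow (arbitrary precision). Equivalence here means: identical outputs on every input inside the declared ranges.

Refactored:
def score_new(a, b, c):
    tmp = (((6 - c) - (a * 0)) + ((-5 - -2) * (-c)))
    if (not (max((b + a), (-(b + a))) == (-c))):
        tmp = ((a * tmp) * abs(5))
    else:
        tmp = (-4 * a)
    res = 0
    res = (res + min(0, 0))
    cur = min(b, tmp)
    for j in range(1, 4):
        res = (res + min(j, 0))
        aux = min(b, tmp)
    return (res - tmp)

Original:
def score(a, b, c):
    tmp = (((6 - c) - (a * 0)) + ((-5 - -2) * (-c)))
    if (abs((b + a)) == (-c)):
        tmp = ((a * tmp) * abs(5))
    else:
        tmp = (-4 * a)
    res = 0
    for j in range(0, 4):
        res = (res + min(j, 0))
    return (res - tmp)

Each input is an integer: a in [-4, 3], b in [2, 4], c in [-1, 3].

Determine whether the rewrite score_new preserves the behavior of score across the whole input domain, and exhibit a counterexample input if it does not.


Input a=-4, b=2, c=-1: -16 from score versus 80 from score_new.
verdict: not equivalent; witness: a=-4, b=2, c=-1


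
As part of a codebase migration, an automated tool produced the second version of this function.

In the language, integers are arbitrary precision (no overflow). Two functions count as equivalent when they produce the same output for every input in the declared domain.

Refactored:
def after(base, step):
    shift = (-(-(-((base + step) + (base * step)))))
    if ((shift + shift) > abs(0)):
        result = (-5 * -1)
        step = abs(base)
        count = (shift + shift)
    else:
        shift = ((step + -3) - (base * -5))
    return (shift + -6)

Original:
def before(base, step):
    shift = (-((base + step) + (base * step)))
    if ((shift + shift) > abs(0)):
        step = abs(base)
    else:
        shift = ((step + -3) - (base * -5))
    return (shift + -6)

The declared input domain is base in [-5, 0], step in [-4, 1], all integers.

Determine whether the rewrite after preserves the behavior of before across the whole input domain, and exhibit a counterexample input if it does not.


This is a faithful refactor — constant usage differs; also local variable names differ; also statement counts differ; also arithmetic usage differs, but the computed results match everywhere.
Tracing base=-2, step=-2: before: shift=0, then ((shift + shift) > abs(0)) is false, then shift=-15, then returns -21 | after: shift=0, then ((shift + shift) > abs(0)) is false, then shift=-15, then returns -21 — matching result -21.
Checked all 36 inputs in the declared domain: the outputs agree on every one.
verdict: equivalent


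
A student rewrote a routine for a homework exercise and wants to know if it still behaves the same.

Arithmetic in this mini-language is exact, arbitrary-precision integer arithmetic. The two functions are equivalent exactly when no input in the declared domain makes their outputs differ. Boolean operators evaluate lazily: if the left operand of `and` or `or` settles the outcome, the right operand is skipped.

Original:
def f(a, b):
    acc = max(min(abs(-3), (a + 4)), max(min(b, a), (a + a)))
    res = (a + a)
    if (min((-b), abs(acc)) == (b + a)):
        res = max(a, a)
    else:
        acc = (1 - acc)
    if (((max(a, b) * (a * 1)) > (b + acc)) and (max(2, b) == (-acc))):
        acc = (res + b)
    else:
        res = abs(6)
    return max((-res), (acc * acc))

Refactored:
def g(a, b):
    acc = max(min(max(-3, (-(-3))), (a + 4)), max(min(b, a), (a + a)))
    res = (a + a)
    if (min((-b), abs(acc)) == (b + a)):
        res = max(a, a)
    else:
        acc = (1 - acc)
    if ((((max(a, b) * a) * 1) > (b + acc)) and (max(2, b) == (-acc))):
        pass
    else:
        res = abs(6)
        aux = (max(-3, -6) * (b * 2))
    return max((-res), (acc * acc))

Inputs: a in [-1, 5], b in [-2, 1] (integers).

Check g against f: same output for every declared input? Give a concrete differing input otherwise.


Evaluate both at a=-1, b=-2.
f: acc=3, then res=-2, then (min((-b), abs(acc)) == (b + a)) is false, then acc=-2, then (((max(a, b) * (a * 1)) > (b + acc)) and (max(2, b) == (-acc))) is true, then acc=-4, then returns 16
g: acc=3, then res=-2, then (min((-b), abs(acc)) == (b + a)) is false, then acc=-2, then ((((max(a, b) * a) * 1) > (b + acc)) and (max(2, b) == (-acc))) is true, then returns 4
16 vs 4 — the two versions disagree here.
verdict: not equivalent; witness: a=-1, b=-2


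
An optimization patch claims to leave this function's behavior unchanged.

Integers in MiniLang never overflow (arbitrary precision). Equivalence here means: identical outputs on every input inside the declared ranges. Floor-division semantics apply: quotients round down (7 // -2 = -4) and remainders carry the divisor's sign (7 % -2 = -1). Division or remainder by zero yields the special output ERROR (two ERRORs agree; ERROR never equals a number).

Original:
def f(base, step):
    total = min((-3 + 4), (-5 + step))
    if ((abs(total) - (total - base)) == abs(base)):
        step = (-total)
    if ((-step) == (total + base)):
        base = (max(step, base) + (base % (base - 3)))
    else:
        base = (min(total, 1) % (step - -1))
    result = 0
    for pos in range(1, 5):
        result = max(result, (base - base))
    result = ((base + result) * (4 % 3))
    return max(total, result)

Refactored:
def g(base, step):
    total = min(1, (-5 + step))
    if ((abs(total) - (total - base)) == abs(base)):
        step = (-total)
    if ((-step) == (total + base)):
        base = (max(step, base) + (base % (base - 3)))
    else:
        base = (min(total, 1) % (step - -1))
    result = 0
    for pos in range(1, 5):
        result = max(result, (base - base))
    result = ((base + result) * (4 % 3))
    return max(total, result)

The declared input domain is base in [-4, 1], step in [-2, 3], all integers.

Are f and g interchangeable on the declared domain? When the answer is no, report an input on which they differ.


Equivalent — the differences include constant usage differs; and arithmetic usage differs, yet no declared input distinguishes the two.
One worked example (base=-4, step=0) — f: total becomes -5; next ((abs(total) - (total - base)) == abs(base)) evaluates to false; next ((-step) == (total + base)) evaluates to false; next base becomes 0; next result becomes 0; next at pos=1:; next result becomes 0; next at pos=2:; next result becomes 0; next at pos=3:; next result becomes 0; next at pos=4:; next result becomes 0; next result becomes 0; next final value 0; g: total becomes -5; next ((abs(total) - (total - base)) == abs(base)) evaluates to false; next ((-step) == (total + base)) evaluates to false; next base becomes 0; next result becomes 0; next at pos=1:; next result becomes 0; next at pos=2:; next result becomes 0; next at pos=3:; next result becomes 0; next at pos=4:; next result becomes 0; next result becomes 0; next final value 0; agreement on 0.
Sweeping the whole domain (36 inputs) finds no disagreement.
verdict: equivalent


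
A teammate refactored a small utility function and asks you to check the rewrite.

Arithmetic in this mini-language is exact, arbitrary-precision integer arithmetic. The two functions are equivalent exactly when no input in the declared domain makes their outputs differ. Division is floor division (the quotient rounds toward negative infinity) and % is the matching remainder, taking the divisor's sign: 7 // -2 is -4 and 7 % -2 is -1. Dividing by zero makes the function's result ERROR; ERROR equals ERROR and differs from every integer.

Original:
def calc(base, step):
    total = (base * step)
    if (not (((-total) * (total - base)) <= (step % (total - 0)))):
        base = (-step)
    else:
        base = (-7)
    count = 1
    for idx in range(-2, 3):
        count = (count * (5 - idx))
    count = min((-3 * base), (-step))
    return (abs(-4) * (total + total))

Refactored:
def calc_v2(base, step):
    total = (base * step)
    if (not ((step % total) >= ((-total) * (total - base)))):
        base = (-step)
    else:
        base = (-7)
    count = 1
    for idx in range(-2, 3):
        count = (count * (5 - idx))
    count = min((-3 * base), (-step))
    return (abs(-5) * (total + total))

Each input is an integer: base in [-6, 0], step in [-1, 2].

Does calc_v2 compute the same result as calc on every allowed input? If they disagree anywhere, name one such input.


Input base=-6, step=-1: 48 from calc versus 60 from calc_v2.
verdict: not equivalent; witness: base=-6, step=-1


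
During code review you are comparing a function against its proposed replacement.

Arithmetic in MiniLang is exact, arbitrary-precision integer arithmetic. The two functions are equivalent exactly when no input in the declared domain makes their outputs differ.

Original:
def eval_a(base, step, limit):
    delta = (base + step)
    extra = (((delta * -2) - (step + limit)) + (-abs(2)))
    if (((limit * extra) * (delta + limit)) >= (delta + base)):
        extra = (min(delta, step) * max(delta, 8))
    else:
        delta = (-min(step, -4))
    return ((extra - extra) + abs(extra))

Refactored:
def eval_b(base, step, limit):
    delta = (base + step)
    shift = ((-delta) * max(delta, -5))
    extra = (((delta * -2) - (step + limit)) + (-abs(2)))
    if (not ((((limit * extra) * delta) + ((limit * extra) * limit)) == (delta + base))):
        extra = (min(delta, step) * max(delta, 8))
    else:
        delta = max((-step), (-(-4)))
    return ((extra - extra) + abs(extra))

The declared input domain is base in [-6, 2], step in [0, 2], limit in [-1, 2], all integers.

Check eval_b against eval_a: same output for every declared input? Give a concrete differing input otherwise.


Evaluate both at base=-6, step=0, limit=1.
eval_a: delta = -6; extra = 9; (((limit * extra) * (delta + limit)) >= (delta + base)) -> false; delta = 4; return 9
eval_b: delta = -6; shift = -30; extra = 9; (not ((((limit * extra) * delta) + ((limit * extra) * limit)) == (delta + base))) -> true; extra = -48; return 48
9 and 48 differ, so these are not the same function on this domain.
verdict: not equivalent; witness: base=-6, step=0, limit=1


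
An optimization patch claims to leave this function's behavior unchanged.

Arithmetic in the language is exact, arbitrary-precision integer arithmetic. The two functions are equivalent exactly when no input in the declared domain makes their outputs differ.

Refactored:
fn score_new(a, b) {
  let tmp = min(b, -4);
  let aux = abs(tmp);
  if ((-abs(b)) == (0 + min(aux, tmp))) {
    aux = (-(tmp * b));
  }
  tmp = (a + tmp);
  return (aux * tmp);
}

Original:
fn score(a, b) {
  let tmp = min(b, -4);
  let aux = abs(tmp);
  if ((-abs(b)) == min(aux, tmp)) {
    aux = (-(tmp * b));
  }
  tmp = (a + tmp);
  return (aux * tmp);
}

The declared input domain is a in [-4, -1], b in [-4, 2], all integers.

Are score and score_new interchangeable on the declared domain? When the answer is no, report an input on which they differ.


Comparing the listings, the differences include: constant usage differs, and arithmetic usage differs.
Tracing a=-2, b=-4: score: tmp := -4 | aux := 4 | ((-abs(b)) == min(aux, tmp)): true | aux := -16 | tmp := -6 | result 96 | score_new: tmp := -4 | aux := 4 | ((-abs(b)) == (0 + min(aux, tmp))): true | aux := -16 | tmp := -6 | result 96 — matching result 96.
Checked all 28 inputs in the declared domain: the outputs agree on every one.
verdict: equivalent


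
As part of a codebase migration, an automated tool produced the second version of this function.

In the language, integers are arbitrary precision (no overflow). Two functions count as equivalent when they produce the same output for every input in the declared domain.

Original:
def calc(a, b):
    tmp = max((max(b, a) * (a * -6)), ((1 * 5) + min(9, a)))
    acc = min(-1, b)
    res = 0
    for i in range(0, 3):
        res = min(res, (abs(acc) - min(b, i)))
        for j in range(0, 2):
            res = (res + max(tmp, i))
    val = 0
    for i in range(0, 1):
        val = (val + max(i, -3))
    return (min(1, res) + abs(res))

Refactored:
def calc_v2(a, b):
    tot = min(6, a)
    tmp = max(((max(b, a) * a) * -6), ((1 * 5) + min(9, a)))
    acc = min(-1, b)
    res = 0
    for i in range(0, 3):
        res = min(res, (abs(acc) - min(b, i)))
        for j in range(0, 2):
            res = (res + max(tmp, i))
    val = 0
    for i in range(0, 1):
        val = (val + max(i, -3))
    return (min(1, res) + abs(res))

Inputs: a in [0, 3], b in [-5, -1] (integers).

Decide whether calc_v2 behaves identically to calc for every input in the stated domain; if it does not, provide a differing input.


The two are interchangeable: min/max/abs usage differs; and constant usage differs; and statement counts differ; and local variable names differ, and every declared input agrees.
Tracing a=3, b=-2: calc: tmp := 8 | acc := -2 | res := 0 | iter i=0: | res := 0 | iter j=0: | res := 8 | iter j=1: | res := 16 | iter i=1: | res := 4 | iter j=0: | res := 12 | iter j=1: | res := 20 | iter i=2: | res := 4 | iter j=0: | res := 12 | iter j=1: | res := 20 | val := 0 | iter i=0: | val := 0 | result 21 | calc_v2: tot := 3 | tmp := 8 | acc := -2 | res := 0 | iter i=0: | res := 0 | iter j=0: | res := 8 | iter j=1: | res := 16 | iter i=1: | res := 4 | iter j=0: | res := 12 | iter j=1: | res := 20 | iter i=2: | res := 4 | iter j=0: | res := 12 | iter j=1: | res := 20 | val := 0 | iter i=0: | val := 0 | result 21 — matching result 21.
Checked all 20 inputs in the declared domain: the outputs agree on every one.
verdict: equivalent


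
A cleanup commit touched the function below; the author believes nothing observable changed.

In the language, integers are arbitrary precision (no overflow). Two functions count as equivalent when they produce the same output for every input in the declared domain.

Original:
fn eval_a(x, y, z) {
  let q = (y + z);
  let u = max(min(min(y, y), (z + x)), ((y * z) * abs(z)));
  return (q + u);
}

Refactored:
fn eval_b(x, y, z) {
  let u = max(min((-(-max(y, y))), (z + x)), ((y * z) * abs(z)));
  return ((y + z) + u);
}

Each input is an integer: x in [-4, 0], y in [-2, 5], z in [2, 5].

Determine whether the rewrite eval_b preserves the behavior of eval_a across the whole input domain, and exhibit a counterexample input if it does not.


Equivalent. The edit looks behavioral (`min(y, y)` became `max(y, y)`), but over these ranges it never changes the outcome.
An exhaustive pass over the 160 declared inputs shows identical outputs.
As a probe, take x=-4, y=1, z=2: eval_a runs q=3, then u=4, then returns 7; eval_b runs u=4, then returns 7; both end at 7.
verdict: equivalent


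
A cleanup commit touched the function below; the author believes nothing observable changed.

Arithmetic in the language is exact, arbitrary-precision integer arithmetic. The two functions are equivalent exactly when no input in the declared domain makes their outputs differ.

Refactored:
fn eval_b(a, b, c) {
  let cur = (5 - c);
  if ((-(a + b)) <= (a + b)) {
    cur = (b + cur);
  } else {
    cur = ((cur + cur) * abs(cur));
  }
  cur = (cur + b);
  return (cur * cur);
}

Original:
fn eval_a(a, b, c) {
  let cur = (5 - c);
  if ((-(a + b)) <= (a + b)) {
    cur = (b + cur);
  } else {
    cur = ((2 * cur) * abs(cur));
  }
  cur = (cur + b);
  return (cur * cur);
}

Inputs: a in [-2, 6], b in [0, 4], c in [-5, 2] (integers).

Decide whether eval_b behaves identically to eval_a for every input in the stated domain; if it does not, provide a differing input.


The two versions differ — the changes include arithmetic usage differs; constant usage differs.
As a probe, take a=6, b=0, c=2: eval_a runs cur=3, then ((-(a + b)) <= (a + b)) is true, then cur=3, then cur=3, then returns 9; eval_b runs cur=3, then ((-(a + b)) <= (a + b)) is true, then cur=3, then cur=3, then returns 9; both end at 9.
Checked all 360 inputs in the declared domain: the outputs agree on every one.
verdict: equivalent


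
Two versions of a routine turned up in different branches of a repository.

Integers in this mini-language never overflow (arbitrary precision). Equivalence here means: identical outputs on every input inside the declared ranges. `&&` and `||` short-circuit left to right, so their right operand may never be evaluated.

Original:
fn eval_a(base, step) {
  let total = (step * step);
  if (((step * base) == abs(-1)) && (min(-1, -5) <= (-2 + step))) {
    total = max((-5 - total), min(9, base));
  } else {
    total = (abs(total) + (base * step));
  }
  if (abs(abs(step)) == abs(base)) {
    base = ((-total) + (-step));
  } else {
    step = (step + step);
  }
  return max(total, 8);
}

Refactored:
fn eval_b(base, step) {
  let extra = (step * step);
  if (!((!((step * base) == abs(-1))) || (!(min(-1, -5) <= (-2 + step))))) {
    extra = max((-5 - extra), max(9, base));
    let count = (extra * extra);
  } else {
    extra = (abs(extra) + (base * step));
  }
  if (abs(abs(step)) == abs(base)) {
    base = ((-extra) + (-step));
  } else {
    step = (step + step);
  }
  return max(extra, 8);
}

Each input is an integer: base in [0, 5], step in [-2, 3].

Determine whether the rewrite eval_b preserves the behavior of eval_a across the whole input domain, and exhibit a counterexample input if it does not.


On input base=1, step=1, eval_a returns 8 while eval_b returns 9.
verdict: not equivalent; witness: base=1, step=1


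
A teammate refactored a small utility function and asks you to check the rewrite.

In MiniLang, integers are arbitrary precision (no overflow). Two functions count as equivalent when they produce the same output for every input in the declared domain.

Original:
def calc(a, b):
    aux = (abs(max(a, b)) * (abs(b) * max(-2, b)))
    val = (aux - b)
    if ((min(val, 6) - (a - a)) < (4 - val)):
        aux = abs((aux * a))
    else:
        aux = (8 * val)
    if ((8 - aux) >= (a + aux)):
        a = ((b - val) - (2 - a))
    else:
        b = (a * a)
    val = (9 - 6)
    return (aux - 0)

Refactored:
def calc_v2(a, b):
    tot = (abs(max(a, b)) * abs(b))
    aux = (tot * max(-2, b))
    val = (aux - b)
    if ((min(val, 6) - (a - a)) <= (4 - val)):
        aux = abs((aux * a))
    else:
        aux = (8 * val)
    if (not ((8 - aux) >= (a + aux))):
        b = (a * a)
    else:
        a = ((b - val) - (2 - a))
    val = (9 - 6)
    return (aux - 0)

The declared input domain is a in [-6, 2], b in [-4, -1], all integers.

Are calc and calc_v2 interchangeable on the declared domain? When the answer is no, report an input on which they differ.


There is a counterexample at a=0, b=-2: 16 on one side, 0 on the other.
calc: aux = 0; val = 2; ((min(val, 6) - (a - a)) < (4 - val)) -> false; aux = 16; ((8 - aux) >= (a + aux)) -> false; b = 0; val = 3; return 16
calc_v2: tot = 0; aux = 0; val = 2; ((min(val, 6) - (a - a)) <= (4 - val)) -> true; aux = 0; (not ((8 - aux) >= (a + aux))) -> false; a = -6; val = 3; return 0
verdict: not equivalent; witness: a=0, b=-2


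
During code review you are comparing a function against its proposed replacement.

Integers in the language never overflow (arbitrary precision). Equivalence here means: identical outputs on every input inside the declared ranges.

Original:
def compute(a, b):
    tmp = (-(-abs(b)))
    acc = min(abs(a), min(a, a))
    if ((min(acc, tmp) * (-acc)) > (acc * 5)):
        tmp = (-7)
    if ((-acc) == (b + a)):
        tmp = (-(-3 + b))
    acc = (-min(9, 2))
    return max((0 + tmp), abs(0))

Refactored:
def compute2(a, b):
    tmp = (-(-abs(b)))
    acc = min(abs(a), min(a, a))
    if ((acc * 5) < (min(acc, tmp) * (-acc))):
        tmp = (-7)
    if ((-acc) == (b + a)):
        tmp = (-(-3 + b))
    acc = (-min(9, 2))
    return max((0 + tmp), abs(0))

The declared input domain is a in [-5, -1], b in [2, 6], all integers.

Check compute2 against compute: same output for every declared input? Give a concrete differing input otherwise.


Differences: comparison usage differs — yet all 25 inputs agree.
verdict: equivalent


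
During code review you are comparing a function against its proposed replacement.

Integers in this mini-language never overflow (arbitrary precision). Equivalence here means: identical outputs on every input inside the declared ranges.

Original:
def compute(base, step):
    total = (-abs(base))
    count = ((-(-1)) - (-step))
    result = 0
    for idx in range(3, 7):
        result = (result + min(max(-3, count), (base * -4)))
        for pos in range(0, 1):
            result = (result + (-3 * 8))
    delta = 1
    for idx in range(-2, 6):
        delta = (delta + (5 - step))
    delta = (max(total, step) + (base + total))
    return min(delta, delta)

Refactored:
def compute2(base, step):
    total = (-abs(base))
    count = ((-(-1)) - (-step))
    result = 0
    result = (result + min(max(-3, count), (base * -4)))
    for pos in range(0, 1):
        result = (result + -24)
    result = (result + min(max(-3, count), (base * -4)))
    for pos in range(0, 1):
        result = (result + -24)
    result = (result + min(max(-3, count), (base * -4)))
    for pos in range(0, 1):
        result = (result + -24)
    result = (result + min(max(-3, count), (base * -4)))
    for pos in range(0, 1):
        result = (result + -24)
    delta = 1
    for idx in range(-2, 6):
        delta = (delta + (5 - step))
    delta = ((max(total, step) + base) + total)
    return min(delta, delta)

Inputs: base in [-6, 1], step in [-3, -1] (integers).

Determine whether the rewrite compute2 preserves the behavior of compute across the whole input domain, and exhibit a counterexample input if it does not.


The two versions differ — the changes include constant usage differs; and arithmetic usage differs; and statement counts differ; and min/max/abs usage differs; and loop structure differs.
One worked example (base=0, step=-2) — compute: total becomes 0; next count becomes -1; next result becomes 0; next at idx=3:; next result becomes -1; next at pos=0:; next result becomes -25; next at idx=4:; next result becomes -26; next at pos=0:; next result becomes -50; next at idx=5:; next result becomes -51; next at pos=0:; next result becomes -75; next at idx=6:; next result becomes -76; next at pos=0:; next result becomes -100; next delta becomes 1; next at idx=-2:; next delta becomes 8; next at idx=-1:; next delta becomes 15; next at idx=0:; next delta becomes 22; next at idx=1:; next delta becomes 29; next at idx=2:; next delta becomes 36; next at idx=3:; next delta becomes 43; next at idx=4:; next delta becomes 50; next at idx=5:; next delta becomes 57; next delta becomes 0; next final value 0; compute2: total becomes 0; next count becomes -1; next result becomes 0; next result becomes -1; next at pos=0:; next result becomes -25; next result becomes -26; next at pos=0:; next result becomes -50; next result becomes -51; next at pos=0:; next result becomes -75; next result becomes -76; next at pos=0:; next result becomes -100; next delta becomes 1; next at idx=-2:; next delta becomes 8; next at idx=-1:; next delta becomes 15; next at idx=0:; next delta becomes 22; next at idx=1:; next delta becomes 29; next at idx=2:; next delta becomes 36; next at idx=3:; next delta becomes 43; next at idx=4:; next delta becomes 50; next at idx=5:; next delta becomes 57; next delta becomes 0; next final value 0; agreement on 0.
An exhaustive pass over the 24 declared inputs shows identical outputs.
verdict: equivalent


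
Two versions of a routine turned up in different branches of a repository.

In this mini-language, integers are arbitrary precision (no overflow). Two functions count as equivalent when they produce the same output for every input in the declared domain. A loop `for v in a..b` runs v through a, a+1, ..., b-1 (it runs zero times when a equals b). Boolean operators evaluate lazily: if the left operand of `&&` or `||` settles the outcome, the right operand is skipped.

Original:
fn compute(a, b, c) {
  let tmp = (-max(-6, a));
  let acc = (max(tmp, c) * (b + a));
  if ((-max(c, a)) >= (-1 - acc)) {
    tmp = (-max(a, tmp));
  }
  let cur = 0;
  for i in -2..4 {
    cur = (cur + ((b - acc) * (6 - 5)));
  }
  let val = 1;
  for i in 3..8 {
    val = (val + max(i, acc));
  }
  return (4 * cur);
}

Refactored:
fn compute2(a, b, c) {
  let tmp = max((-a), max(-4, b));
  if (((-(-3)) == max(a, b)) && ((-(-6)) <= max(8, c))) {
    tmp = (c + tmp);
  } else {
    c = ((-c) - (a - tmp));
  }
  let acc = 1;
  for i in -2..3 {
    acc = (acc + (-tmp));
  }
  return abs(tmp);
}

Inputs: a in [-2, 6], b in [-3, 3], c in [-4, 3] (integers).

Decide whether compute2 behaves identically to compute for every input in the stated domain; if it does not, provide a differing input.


These are not equivalent — on a=-2, b=-3, c=-4 the outputs split (168 vs 2).
compute: tmp := 2 | acc := -10 | ((-max(c, a)) >= (-1 - acc)): false | cur := 0 | iter i=-2: | cur := 7 | iter i=-1: | cur := 14 | iter i=0: | cur := 21 | iter i=1: | cur := 28 | iter i=2: | cur := 35 | iter i=3: | cur := 42 | val := 1 | iter i=3: | val := 4 | iter i=4: | val := 8 | iter i=5: | val := 13 | iter i=6: | val := 19 | iter i=7: | val := 26 | result 168
compute2: tmp := 2 | (((-(-3)) == max(a, b)) && ((-(-6)) <= max(8, c))): false | c := 8 | acc := 1 | iter i=-2: | acc := -1 | iter i=-1: | acc := -3 | iter i=0: | acc := -5 | iter i=1: | acc := -7 | iter i=2: | acc := -9 | result 2
verdict: not equivalent; witness: a=-2, b=-3, c=-4


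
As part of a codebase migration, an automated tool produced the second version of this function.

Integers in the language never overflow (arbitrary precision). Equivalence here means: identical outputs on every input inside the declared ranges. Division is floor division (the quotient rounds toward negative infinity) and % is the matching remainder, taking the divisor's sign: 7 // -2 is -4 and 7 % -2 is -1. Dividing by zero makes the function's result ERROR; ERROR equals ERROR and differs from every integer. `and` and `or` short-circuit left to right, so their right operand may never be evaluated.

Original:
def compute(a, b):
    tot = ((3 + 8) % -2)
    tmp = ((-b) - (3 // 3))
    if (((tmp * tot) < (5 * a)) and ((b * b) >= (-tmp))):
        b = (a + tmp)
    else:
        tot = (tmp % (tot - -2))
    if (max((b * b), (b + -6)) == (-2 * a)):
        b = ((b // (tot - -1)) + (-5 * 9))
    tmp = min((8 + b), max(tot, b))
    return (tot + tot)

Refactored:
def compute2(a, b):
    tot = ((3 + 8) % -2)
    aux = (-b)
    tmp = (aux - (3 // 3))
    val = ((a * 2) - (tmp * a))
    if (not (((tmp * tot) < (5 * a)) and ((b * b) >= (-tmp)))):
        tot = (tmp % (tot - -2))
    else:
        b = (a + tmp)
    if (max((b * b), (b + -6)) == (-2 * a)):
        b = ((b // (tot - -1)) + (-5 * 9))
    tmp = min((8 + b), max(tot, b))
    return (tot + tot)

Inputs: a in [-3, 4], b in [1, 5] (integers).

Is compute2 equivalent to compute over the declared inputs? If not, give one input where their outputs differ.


The two versions differ — the changes include boolean connective usage differs, and statement counts differ, and arithmetic usage differs, and local variable names differ, and constant usage differs.
As a probe, take a=1, b=2: compute runs tot = -1; tmp = -3; (((tmp * tot) < (5 * a)) and ((b * b) >= (-tmp))) -> true; b = -2; (max((b * b), (b + -6)) == (-2 * a)) -> false; tmp = -1; return -2; compute2 runs tot = -1; aux = -2; tmp = -3; val = 5; (not (((tmp * tot) < (5 * a)) and ((b * b) >= (-tmp)))) -> false; b = -2; (max((b * b), (b + -6)) == (-2 * a)) -> false; tmp = -1; return -2; both end at -2.
Checked all 40 inputs in the declared domain: the outputs agree on every one.
verdict: equivalent


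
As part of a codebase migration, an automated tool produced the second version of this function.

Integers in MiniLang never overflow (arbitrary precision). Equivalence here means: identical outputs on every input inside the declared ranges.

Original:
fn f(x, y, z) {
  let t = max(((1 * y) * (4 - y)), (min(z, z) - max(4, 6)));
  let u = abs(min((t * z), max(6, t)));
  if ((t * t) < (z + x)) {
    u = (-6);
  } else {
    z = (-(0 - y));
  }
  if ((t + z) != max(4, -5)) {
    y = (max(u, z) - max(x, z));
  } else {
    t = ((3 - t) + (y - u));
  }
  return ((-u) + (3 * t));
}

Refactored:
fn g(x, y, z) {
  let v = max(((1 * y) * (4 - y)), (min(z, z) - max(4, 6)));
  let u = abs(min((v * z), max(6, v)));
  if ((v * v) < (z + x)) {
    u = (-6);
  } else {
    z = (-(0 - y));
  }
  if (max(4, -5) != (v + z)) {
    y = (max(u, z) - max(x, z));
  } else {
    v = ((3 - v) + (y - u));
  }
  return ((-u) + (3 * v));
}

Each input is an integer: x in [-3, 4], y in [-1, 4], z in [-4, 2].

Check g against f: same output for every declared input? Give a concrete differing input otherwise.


Reading the diff, among the changes: local variable names differ.
Tracing x=-3, y=3, z=2: f: t=3, then u=6, then ((t * t) < (z + x)) is false, then z=3, then ((t + z) != max(4, -5)) is true, then y=3, then returns 3 | g: v=3, then u=6, then ((v * v) < (z + x)) is false, then z=3, then (max(4, -5) != (v + z)) is true, then y=3, then returns 3 — matching result 3.
An exhaustive pass over the 336 declared inputs shows identical outputs.
verdict: equivalent


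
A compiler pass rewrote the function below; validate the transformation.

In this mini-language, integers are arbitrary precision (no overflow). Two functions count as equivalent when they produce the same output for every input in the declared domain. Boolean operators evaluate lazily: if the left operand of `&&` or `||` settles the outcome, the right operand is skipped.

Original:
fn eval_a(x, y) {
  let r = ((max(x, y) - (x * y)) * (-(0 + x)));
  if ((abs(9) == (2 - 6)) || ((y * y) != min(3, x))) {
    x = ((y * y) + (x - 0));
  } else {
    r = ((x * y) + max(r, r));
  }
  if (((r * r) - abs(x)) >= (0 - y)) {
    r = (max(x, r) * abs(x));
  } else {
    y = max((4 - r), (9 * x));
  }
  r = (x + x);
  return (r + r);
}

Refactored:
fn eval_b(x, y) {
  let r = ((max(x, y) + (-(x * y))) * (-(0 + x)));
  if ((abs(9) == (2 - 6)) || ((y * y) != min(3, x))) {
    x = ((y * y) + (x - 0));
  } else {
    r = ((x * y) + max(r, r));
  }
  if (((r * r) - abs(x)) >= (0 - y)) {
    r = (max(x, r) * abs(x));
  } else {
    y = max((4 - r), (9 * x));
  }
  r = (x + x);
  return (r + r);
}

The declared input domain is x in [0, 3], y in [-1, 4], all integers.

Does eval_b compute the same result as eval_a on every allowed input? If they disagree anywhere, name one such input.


The two versions differ — the changes include arithmetic usage differs.
One worked example (x=0, y=0) — eval_a: r=0, then ((abs(9) == (2 - 6)) || ((y * y) != min(3, x))) is false, then r=0, then (((r * r) - abs(x)) >= (0 - y)) is true, then r=0, then r=0, then returns 0; eval_b: r=0, then ((abs(9) == (2 - 6)) || ((y * y) != min(3, x))) is false, then r=0, then (((r * r) - abs(x)) >= (0 - y)) is true, then r=0, then r=0, then returns 0; agreement on 0.
Across all 24 domain points the two functions coincide.
verdict: equivalent


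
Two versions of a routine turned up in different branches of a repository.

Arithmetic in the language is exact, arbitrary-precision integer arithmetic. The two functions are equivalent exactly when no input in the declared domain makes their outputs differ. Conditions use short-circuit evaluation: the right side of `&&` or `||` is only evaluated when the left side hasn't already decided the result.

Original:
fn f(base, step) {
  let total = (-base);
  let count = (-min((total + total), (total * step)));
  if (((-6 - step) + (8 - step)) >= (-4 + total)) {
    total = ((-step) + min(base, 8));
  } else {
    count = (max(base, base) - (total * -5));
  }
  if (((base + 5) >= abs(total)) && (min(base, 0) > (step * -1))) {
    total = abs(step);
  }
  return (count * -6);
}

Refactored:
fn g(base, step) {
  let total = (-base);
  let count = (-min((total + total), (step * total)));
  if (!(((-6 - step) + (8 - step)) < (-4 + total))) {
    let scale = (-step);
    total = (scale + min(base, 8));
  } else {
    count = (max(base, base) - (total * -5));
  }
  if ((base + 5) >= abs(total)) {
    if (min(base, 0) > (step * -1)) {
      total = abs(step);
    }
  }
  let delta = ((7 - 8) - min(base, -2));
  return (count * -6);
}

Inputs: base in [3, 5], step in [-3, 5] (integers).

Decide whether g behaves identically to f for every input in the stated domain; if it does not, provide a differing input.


The two are interchangeable: boolean connective usage differs, comparison usage differs, local variable names differ, min/max/abs usage differs, arithmetic usage differs, statement counts differ, branching structure differs, constant usage differs, and every declared input agrees.
Spot check at base=5, step=-1 — f: total = -5; count = 10; (((-6 - step) + (8 - step)) >= (-4 + total)) -> true; total = 6; (((base + 5) >= abs(total)) && (min(base, 0) > (step * -1))) -> false; return -60. g: total = -5; count = 10; (!(((-6 - step) + (8 - step)) < (-4 + total))) -> true; scale = 1; total = 6; ((base + 5) >= abs(total)) -> true; (min(base, 0) > (step * -1)) -> false; delta = 1; return -60. Both give -60.
Every one of the 27 inputs gives matching results.
verdict: equivalent


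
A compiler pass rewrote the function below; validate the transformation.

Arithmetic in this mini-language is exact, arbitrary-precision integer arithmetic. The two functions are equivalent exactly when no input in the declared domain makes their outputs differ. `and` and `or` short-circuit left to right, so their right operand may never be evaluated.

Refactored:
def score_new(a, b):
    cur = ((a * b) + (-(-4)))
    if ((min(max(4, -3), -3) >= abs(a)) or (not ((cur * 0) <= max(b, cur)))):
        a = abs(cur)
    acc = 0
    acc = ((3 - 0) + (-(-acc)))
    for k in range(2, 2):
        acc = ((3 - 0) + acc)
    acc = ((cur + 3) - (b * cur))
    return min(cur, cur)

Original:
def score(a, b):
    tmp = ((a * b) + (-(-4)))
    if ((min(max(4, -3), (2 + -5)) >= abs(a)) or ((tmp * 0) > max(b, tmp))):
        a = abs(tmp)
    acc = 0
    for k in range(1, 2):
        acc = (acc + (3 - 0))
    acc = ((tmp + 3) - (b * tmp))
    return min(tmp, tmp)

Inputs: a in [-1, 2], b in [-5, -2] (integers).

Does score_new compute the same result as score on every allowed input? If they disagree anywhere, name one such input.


Although loop structure differs; boolean connective usage differs; constant usage differs; comparison usage differs; statement counts differ; arithmetic usage differs; local variable names differ, 16/16 inputs agree.
verdict: equivalent


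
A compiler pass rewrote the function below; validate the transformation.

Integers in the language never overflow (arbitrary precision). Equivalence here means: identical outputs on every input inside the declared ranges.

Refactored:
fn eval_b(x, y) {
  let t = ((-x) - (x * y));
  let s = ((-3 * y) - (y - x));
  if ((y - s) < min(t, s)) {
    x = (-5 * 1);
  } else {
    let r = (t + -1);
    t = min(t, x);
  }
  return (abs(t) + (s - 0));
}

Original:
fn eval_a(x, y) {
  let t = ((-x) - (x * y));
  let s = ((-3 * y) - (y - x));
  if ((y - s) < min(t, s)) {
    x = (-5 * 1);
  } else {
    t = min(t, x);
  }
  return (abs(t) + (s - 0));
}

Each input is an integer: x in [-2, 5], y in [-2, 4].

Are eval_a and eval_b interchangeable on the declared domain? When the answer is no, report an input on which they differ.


The two are interchangeable: constant usage differs; and statement counts differ; and arithmetic usage differs; and local variable names differ, and every declared input agrees.
Tracing x=5, y=-1: eval_a: t=0, then s=9, then ((y - s) < min(t, s)) is true, then x=-5, then returns 9 | eval_b: t=0, then s=9, then ((y - s) < min(t, s)) is true, then x=-5, then returns 9 — matching result 9.
An exhaustive pass over the 56 declared inputs shows identical outputs.
verdict: equivalent


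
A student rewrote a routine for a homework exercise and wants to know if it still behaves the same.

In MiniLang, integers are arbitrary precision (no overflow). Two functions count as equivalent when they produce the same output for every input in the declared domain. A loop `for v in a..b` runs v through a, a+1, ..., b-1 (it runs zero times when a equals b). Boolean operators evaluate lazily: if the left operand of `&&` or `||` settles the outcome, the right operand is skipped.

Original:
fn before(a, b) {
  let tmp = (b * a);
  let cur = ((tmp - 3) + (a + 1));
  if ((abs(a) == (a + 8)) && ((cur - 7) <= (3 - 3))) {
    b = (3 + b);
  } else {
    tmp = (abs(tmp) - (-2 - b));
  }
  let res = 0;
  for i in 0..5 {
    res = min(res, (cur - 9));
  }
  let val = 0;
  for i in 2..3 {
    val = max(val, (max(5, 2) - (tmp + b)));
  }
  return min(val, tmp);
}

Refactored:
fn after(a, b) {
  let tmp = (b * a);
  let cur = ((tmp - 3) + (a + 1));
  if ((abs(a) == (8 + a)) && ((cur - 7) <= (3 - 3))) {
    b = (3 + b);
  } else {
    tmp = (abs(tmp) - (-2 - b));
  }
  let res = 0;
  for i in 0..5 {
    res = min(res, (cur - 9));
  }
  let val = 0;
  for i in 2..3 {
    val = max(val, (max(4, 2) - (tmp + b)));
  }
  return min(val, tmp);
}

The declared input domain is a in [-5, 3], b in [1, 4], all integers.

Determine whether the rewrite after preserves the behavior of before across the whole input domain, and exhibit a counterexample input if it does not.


Not equivalent: a=0, b=1 separates them (1 vs 0).
before: tmp := 0 | cur := -2 | ((abs(a) == (a + 8)) && ((cur - 7) <= (3 - 3))): false | tmp := 3 | res := 0 | iter i=0: | res := -11 | iter i=1: | res := -11 | iter i=2: | res := -11 | iter i=3: | res := -11 | iter i=4: | res := -11 | val := 0 | iter i=2: | val := 1 | result 1
after: tmp := 0 | cur := -2 | ((abs(a) == (8 + a)) && ((cur - 7) <= (3 - 3))): false | tmp := 3 | res := 0 | iter i=0: | res := -11 | iter i=1: | res := -11 | iter i=2: | res := -11 | iter i=3: | res := -11 | iter i=4: | res := -11 | val := 0 | iter i=2: | val := 0 | result 0
verdict: not equivalent; witness: a=0, b=1


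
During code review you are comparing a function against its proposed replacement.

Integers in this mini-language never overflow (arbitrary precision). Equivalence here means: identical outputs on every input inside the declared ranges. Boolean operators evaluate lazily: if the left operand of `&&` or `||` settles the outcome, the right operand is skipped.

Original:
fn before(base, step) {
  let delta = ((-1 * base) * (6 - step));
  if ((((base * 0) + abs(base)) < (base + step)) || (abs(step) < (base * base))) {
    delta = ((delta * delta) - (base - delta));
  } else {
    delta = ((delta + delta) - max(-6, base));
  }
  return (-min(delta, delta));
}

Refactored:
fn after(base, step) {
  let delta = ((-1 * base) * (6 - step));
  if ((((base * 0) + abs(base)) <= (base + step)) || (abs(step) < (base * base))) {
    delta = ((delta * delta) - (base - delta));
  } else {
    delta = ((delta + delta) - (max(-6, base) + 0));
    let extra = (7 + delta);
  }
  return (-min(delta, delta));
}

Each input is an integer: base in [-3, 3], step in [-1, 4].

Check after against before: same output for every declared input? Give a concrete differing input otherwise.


Try base=-2, step=4.
before: delta becomes 4; next ((((base * 0) + abs(base)) < (base + step)) || (abs(step) < (base * base))) evaluates to false; next delta becomes 10; next final value -10
after: delta becomes 4; next ((((base * 0) + abs(base)) <= (base + step)) || (abs(step) < (base * base))) evaluates to true; next delta becomes 22; next final value -22
-10 != -22, so the rewrite changes behavior.
verdict: not equivalent; witness: base=-2, step=4


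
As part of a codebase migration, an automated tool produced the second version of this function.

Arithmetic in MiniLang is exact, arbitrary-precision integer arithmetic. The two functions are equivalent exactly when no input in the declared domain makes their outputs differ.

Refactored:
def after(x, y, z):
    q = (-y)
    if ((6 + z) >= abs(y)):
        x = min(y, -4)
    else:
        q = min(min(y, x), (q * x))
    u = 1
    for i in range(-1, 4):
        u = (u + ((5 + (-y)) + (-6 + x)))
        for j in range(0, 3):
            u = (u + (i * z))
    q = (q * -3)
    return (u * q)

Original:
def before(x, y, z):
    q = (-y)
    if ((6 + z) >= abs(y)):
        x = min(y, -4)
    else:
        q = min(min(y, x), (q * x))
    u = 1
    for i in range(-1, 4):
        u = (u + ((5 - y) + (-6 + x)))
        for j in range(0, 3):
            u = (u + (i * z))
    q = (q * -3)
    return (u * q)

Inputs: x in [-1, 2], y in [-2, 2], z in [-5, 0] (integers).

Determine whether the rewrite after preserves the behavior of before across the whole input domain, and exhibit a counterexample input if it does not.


This is a faithful refactor — arithmetic usage differs, but the computed results match everywhere.
One worked example (x=0, y=0, z=0) — before: q=0, then ((6 + z) >= abs(y)) is true, then x=-4, then u=1, then (i=-1), then u=-4, then (j=0), then u=-4, then (j=1), then u=-4, then (j=2), then u=-4, then (i=0), then u=-9, then (j=0), then u=-9, then (j=1), then u=-9, then (j=2), then u=-9, then (i=1), then u=-14, then (j=0), then u=-14, then (j=1), then u=-14, then (j=2), then u=-14, then (i=2), then u=-19, then (j=0), then u=-19, then (j=1), then u=-19, then (j=2), then u=-19, then (i=3), then u=-24, then (j=0), then u=-24, then (j=1), then u=-24, then (j=2), then u=-24, then q=0, then returns 0; after: q=0, then ((6 + z) >= abs(y)) is true, then x=-4, then u=1, then (i=-1), then u=-4, then (j=0), then u=-4, then (j=1), then u=-4, then (j=2), then u=-4, then (i=0), then u=-9, then (j=0), then u=-9, then (j=1), then u=-9, then (j=2), then u=-9, then (i=1), then u=-14, then (j=0), then u=-14, then (j=1), then u=-14, then (j=2), then u=-14, then (i=2), then u=-19, then (j=0), then u=-19, then (j=1), then u=-19, then (j=2), then u=-19, then (i=3), then u=-24, then (j=0), then u=-24, then (j=1), then u=-24, then (j=2), then u=-24, then q=0, then returns 0; agreement on 0.
Every one of the 120 inputs gives matching results.
verdict: equivalent
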